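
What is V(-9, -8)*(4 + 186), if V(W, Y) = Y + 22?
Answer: 2660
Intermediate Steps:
V(W, Y) = 22 + Y
V(-9, -8)*(4 + 186) = (22 - 8)*(4 + 186) = 14*190 = 2660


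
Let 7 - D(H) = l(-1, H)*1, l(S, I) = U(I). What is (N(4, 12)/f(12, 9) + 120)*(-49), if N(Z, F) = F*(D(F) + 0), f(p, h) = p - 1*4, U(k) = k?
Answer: -11025/2 ≈ -5512.5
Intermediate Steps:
f(p, h) = -4 + p (f(p, h) = p - 4 = -4 + p)
l(S, I) = I
D(H) = 7 - H
N(Z, F) = F*(7 - F) (N(Z, F) = F*((7 - F) + 0) = F*(7 - F))
(N(4, 12)/f(12, 9) + 120)*(-49) = ((12*(7 - 1*12))/(-4 + 12) + 120)*(-49) = ((12*(7 - 12))/8 + 120)*(-49) = ((12*(-5))*(1/8) + 120)*(-49) = (-60*1/8 + 120)*(-49) = (-15/2 + 120)*(-49) = (225/2)*(-49) = -11025/2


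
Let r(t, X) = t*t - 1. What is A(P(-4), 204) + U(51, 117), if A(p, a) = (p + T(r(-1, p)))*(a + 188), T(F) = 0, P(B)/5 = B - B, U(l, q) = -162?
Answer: -162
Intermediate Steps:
P(B) = 0 (P(B) = 5*(B - B) = 5*0 = 0)
r(t, X) = -1 + t**2 (r(t, X) = t**2 - 1 = -1 + t**2)
A(p, a) = p*(188 + a) (A(p, a) = (p + 0)*(a + 188) = p*(188 + a))
A(P(-4), 204) + U(51, 117) = 0*(188 + 204) - 162 = 0*392 - 162 = 0 - 162 = -162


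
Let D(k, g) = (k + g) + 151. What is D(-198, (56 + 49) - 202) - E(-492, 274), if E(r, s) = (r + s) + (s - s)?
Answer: 74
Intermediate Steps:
D(k, g) = 151 + g + k (D(k, g) = (g + k) + 151 = 151 + g + k)
E(r, s) = r + s (E(r, s) = (r + s) + 0 = r + s)
D(-198, (56 + 49) - 202) - E(-492, 274) = (151 + ((56 + 49) - 202) - 198) - (-492 + 274) = (151 + (105 - 202) - 198) - 1*(-218) = (151 - 97 - 198) + 218 = -144 + 218 = 74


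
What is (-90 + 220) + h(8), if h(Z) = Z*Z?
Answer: 194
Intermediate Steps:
h(Z) = Z**2
(-90 + 220) + h(8) = (-90 + 220) + 8**2 = 130 + 64 = 194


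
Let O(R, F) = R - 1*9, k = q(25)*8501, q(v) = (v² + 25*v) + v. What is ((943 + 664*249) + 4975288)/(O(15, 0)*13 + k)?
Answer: 5141567/10838853 ≈ 0.47436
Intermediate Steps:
q(v) = v² + 26*v
k = 10838775 (k = (25*(26 + 25))*8501 = (25*51)*8501 = 1275*8501 = 10838775)
O(R, F) = -9 + R (O(R, F) = R - 9 = -9 + R)
((943 + 664*249) + 4975288)/(O(15, 0)*13 + k) = ((943 + 664*249) + 4975288)/((-9 + 15)*13 + 10838775) = ((943 + 165336) + 4975288)/(6*13 + 10838775) = (166279 + 4975288)/(78 + 10838775) = 5141567/10838853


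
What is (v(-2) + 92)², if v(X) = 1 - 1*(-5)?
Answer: 9604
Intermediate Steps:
v(X) = 6 (v(X) = 1 + 5 = 6)
(v(-2) + 92)² = (6 + 92)² = 98² = 9604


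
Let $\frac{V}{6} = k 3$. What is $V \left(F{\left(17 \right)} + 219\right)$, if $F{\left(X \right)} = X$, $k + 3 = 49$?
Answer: $195408$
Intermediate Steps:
$k = 46$ ($k = -3 + 49 = 46$)
$V = 828$ ($V = 6 \cdot 46 \cdot 3 = 6 \cdot 138 = 828$)
$V \left(F{\left(17 \right)} + 219\right) = 828 \left(17 + 219\right) = 828 \cdot 236 = 195408$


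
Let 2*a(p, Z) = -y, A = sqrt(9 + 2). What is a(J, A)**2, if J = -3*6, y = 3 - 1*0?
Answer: 9/4 ≈ 2.2500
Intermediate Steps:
y = 3 (y = 3 + 0 = 3)
A = sqrt(11) ≈ 3.3166
J = -18
a(p, Z) = -3/2 (a(p, Z) = (-1*3)/2 = (1/2)*(-3) = -3/2)
a(J, A)**2 = (-3/2)**2 = 9/4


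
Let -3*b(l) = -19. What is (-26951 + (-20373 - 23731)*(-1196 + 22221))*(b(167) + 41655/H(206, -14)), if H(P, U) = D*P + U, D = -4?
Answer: 33705683847231/838 ≈ 4.0222e+10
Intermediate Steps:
b(l) = 19/3 (b(l) = -1/3*(-19) = 19/3)
H(P, U) = U - 4*P (H(P, U) = -4*P + U = U - 4*P)
(-26951 + (-20373 - 23731)*(-1196 + 22221))*(b(167) + 41655/H(206, -14)) = (-26951 + (-20373 - 23731)*(-1196 + 22221))*(19/3 + 41655/(-14 - 4*206)) = (-26951 - 44104*21025)*(19/3 + 41655/(-14 - 824)) = (-26951 - 927286600)*(19/3 + 41655/(-838)) = -927313551*(19/3 + 41655*(-1/838)) = -927313551*(19/3 - 41655/838) = -927313551*(-109043/2514) = 33705683847231/838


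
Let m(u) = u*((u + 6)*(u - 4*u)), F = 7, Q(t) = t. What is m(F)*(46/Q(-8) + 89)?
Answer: -636363/4 ≈ -1.5909e+5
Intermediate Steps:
m(u) = -3*u²*(6 + u) (m(u) = u*((6 + u)*(-3*u)) = u*(-3*u*(6 + u)) = -3*u²*(6 + u))
m(F)*(46/Q(-8) + 89) = (3*7²*(-6 - 1*7))*(46/(-8) + 89) = (3*49*(-6 - 7))*(46*(-⅛) + 89) = (3*49*(-13))*(-23/4 + 89) = -1911*333/4 = -636363/4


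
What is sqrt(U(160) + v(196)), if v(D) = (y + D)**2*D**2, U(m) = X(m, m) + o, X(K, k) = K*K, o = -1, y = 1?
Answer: sqrt(1490912143) ≈ 38612.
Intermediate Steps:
X(K, k) = K**2
U(m) = -1 + m**2 (U(m) = m**2 - 1 = -1 + m**2)
v(D) = D**2*(1 + D)**2 (v(D) = (1 + D)**2*D**2 = D**2*(1 + D)**2)
sqrt(U(160) + v(196)) = sqrt((-1 + 160**2) + 196**2*(1 + 196)**2) = sqrt((-1 + 25600) + 38416*197**2) = sqrt(25599 + 38416*38809) = sqrt(25599 + 1490886544) = sqrt(1490912143)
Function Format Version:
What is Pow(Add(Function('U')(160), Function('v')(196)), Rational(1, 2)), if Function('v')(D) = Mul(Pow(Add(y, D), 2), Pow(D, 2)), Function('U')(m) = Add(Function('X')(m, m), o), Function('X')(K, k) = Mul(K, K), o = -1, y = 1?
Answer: Pow(1490912143, Rational(1, 2)) ≈ 38612.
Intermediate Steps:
Function('X')(K, k) = Pow(K, 2)
Function('U')(m) = Add(-1, Pow(m, 2)) (Function('U')(m) = Add(Pow(m, 2), -1) = Add(-1, Pow(m, 2)))
Function('v')(D) = Mul(Pow(D, 2), Pow(Add(1, D), 2)) (Function('v')(D) = Mul(Pow(Add(1, D), 2), Pow(D, 2)) = Mul(Pow(D, 2), Pow(Add(1, D), 2)))
Pow(Add(Function('U')(160), Function('v')(196)), Rational(1, 2)) = Pow(Add(Add(-1, Pow(160, 2)), Mul(Pow(196, 2), Pow(Add(1, 196), 2))), Rational(1, 2)) = Pow(Add(Add(-1, 25600), Mul(38416, Pow(197, 2))), Rational(1, 2)) = Pow(Add(25599, Mul(38416, 38809)), Rational(1, 2)) = Pow(Add(25599, 1490886544), Rational(1, 2)) = Pow(1490912143, Rational(1, 2))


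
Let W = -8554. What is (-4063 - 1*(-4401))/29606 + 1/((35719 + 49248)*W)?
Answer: 122830489539/10758934649554 ≈ 0.011417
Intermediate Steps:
(-4063 - 1*(-4401))/29606 + 1/((35719 + 49248)*W) = (-4063 - 1*(-4401))/29606 + 1/((35719 + 49248)*(-8554)) = (-4063 + 4401)*(1/29606) - 1/8554/84967 = 338*(1/29606) + (1/84967)*(-1/8554) = 169/14803 - 1/726807718 = 122830489539/10758934649554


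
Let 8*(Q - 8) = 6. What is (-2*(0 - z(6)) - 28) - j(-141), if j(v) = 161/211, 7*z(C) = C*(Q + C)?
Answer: -5136/1477 ≈ -3.4773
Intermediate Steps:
Q = 35/4 (Q = 8 + (1/8)*6 = 8 + 3/4 = 35/4 ≈ 8.7500)
z(C) = C*(35/4 + C)/7 (z(C) = (C*(35/4 + C))/7 = C*(35/4 + C)/7)
j(v) = 161/211 (j(v) = 161*(1/211) = 161/211)
(-2*(0 - z(6)) - 28) - j(-141) = (-2*(0 - 6*(35 + 4*6)/28) - 28) - 1*161/211 = (-2*(0 - 6*(35 + 24)/28) - 28) - 161/211 = (-2*(0 - 6*59/28) - 28) - 161/211 = (-2*(0 - 1*177/14) - 28) - 161/211 = (-2*(0 - 177/14) - 28) - 161/211 = (-2*(-177/14) - 28) - 161/211 = (177/7 - 28) - 161/211 = -19/7 - 161/211 = -5136/1477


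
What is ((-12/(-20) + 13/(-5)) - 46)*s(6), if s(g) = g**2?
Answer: -1728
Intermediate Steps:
((-12/(-20) + 13/(-5)) - 46)*s(6) = ((-12/(-20) + 13/(-5)) - 46)*6**2 = ((-12*(-1/20) + 13*(-1/5)) - 46)*36 = ((3/5 - 13/5) - 46)*36 = (-2 - 46)*36 = -48*36 = -1728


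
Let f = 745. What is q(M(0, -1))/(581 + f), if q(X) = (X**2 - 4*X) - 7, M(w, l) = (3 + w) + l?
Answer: -11/1326 ≈ -0.0082956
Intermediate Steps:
M(w, l) = 3 + l + w
q(X) = -7 + X**2 - 4*X
q(M(0, -1))/(581 + f) = (-7 + (3 - 1 + 0)**2 - 4*(3 - 1 + 0))/(581 + 745) = (-7 + 2**2 - 4*2)/1326 = (-7 + 4 - 8)*(1/1326) = -11*1/1326 = -11/1326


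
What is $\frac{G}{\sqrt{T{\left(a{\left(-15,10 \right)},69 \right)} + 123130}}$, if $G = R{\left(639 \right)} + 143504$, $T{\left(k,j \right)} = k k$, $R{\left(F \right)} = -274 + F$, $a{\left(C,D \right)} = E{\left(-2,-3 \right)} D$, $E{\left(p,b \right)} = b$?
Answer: $\frac{143869 \sqrt{124030}}{124030} \approx 408.51$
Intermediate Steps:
$a{\left(C,D \right)} = - 3 D$
$T{\left(k,j \right)} = k^{2}$
$G = 143869$ ($G = \left(-274 + 639\right) + 143504 = 365 + 143504 = 143869$)
$\frac{G}{\sqrt{T{\left(a{\left(-15,10 \right)},69 \right)} + 123130}} = \frac{143869}{\sqrt{\left(\left(-3\right) 10\right)^{2} + 123130}} = \frac{143869}{\sqrt{\left(-30\right)^{2} + 123130}} = \frac{143869}{\sqrt{900 + 123130}} = \frac{143869}{\sqrt{124030}} = 143869 \frac{\sqrt{124030}}{124030} = \frac{143869 \sqrt{124030}}{124030}$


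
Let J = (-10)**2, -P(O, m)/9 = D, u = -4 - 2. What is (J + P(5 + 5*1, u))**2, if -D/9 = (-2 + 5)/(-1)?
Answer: 20449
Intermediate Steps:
u = -6
D = 27 (D = -9*(-2 + 5)/(-1) = -27*(-1) = -9*(-3) = 27)
P(O, m) = -243 (P(O, m) = -9*27 = -243)
J = 100
(J + P(5 + 5*1, u))**2 = (100 - 243)**2 = (-143)**2 = 20449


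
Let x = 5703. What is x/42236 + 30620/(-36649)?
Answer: -1084257073/1547907164 ≈ -0.70047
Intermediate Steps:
x/42236 + 30620/(-36649) = 5703/42236 + 30620/(-36649) = 5703*(1/42236) + 30620*(-1/36649) = 5703/42236 - 30620/36649 = -1084257073/1547907164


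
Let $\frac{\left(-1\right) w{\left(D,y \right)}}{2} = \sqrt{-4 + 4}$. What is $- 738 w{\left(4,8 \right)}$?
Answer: $0$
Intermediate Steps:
$w{\left(D,y \right)} = 0$ ($w{\left(D,y \right)} = - 2 \sqrt{-4 + 4} = - 2 \sqrt{0} = \left(-2\right) 0 = 0$)
$- 738 w{\left(4,8 \right)} = \left(-738\right) 0 = 0$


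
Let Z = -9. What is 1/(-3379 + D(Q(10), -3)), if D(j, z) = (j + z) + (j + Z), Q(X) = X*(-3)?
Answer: -1/3451 ≈ -0.00028977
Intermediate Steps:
Q(X) = -3*X
D(j, z) = -9 + z + 2*j (D(j, z) = (j + z) + (j - 9) = (j + z) + (-9 + j) = -9 + z + 2*j)
1/(-3379 + D(Q(10), -3)) = 1/(-3379 + (-9 - 3 + 2*(-3*10))) = 1/(-3379 + (-9 - 3 + 2*(-30))) = 1/(-3379 + (-9 - 3 - 60)) = 1/(-3379 - 72) = 1/(-3451) = -1/3451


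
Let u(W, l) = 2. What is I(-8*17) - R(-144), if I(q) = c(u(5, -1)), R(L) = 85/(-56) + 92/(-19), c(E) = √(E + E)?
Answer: 8895/1064 ≈ 8.3600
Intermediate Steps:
c(E) = √2*√E (c(E) = √(2*E) = √2*√E)
R(L) = -6767/1064 (R(L) = 85*(-1/56) + 92*(-1/19) = -85/56 - 92/19 = -6767/1064)
I(q) = 2 (I(q) = √2*√2 = 2)
I(-8*17) - R(-144) = 2 - 1*(-6767/1064) = 2 + 6767/1064 = 8895/1064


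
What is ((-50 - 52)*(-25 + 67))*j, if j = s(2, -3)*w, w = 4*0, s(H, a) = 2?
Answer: 0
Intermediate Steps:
w = 0
j = 0 (j = 2*0 = 0)
((-50 - 52)*(-25 + 67))*j = ((-50 - 52)*(-25 + 67))*0 = -102*42*0 = -4284*0 = 0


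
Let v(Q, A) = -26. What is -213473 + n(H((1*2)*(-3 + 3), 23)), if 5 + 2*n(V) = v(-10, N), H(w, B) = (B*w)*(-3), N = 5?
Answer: -426977/2 ≈ -2.1349e+5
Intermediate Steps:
H(w, B) = -3*B*w
n(V) = -31/2 (n(V) = -5/2 + (½)*(-26) = -5/2 - 13 = -31/2)
-213473 + n(H((1*2)*(-3 + 3), 23)) = -213473 - 31/2 = -426977/2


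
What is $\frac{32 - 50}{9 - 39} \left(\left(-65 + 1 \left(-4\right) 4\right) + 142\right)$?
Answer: $\frac{183}{5} \approx 36.6$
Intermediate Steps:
$\frac{32 - 50}{9 - 39} \left(\left(-65 + 1 \left(-4\right) 4\right) + 142\right) = - \frac{18}{-30} \left(\left(-65 - 16\right) + 142\right) = \left(-18\right) \left(- \frac{1}{30}\right) \left(\left(-65 - 16\right) + 142\right) = \frac{3 \left(-81 + 142\right)}{5} = \frac{3}{5} \cdot 61 = \frac{183}{5}$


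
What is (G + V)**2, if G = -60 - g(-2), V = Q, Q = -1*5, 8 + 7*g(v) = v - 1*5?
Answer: 193600/49 ≈ 3951.0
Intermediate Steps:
g(v) = -13/7 + v/7 (g(v) = -8/7 + (v - 1*5)/7 = -8/7 + (v - 5)/7 = -8/7 + (-5 + v)/7 = -8/7 + (-5/7 + v/7) = -13/7 + v/7)
Q = -5
V = -5
G = -405/7 (G = -60 - (-13/7 + (1/7)*(-2)) = -60 - (-13/7 - 2/7) = -60 - 1*(-15/7) = -60 + 15/7 = -405/7 ≈ -57.857)
(G + V)**2 = (-405/7 - 5)**2 = (-440/7)**2 = 193600/49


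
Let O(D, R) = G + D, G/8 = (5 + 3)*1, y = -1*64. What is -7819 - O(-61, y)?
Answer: -7822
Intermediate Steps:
y = -64
G = 64 (G = 8*((5 + 3)*1) = 8*(8*1) = 8*8 = 64)
O(D, R) = 64 + D
-7819 - O(-61, y) = -7819 - (64 - 61) = -7819 - 1*3 = -7819 - 3 = -7822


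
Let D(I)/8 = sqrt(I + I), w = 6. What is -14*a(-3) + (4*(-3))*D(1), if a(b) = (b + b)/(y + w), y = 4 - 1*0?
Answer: 42/5 - 96*sqrt(2) ≈ -127.36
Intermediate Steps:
y = 4 (y = 4 + 0 = 4)
D(I) = 8*sqrt(2)*sqrt(I) (D(I) = 8*sqrt(I + I) = 8*sqrt(2*I) = 8*(sqrt(2)*sqrt(I)) = 8*sqrt(2)*sqrt(I))
a(b) = b/5 (a(b) = (b + b)/(4 + 6) = (2*b)/10 = (2*b)*(1/10) = b/5)
-14*a(-3) + (4*(-3))*D(1) = -14*(-3)/5 + (4*(-3))*(8*sqrt(2)*sqrt(1)) = -14*(-3/5) - 96*sqrt(2) = 42/5 - 96*sqrt(2)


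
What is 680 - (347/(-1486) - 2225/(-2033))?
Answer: 2051704941/3021038 ≈ 679.14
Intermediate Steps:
680 - (347/(-1486) - 2225/(-2033)) = 680 - (347*(-1/1486) - 2225*(-1/2033)) = 680 - (-347/1486 + 2225/2033) = 680 - 1*2600899/3021038 = 680 - 2600899/3021038 = 2051704941/3021038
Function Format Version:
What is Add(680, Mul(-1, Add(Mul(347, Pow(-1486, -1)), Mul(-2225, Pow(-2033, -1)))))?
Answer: Rational(2051704941, 3021038) ≈ 679.14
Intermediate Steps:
Add(680, Mul(-1, Add(Mul(347, Pow(-1486, -1)), Mul(-2225, Pow(-2033, -1))))) = Add(680, Mul(-1, Add(Mul(347, Rational(-1, 1486)), Mul(-2225, Rational(-1, 2033))))) = Add(680, Mul(-1, Add(Rational(-347, 1486), Rational(2225, 2033)))) = Add(680, Mul(-1, Rational(2600899, 3021038))) = Add(680, Rational(-2600899, 3021038)) = Rational(2051704941, 3021038)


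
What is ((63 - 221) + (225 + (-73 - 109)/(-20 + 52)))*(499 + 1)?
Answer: 122625/4 ≈ 30656.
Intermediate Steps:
((63 - 221) + (225 + (-73 - 109)/(-20 + 52)))*(499 + 1) = (-158 + (225 - 182/32))*500 = (-158 + (225 - 182*1/32))*500 = (-158 + (225 - 91/16))*500 = (-158 + 3509/16)*500 = (981/16)*500 = 122625/4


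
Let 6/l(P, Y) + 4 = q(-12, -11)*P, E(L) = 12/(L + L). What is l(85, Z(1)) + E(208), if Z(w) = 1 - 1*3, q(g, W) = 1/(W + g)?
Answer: -4607/6136 ≈ -0.75081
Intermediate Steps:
E(L) = 6/L (E(L) = 12/((2*L)) = 12*(1/(2*L)) = 6/L)
Z(w) = -2 (Z(w) = 1 - 3 = -2)
l(P, Y) = 6/(-4 - P/23) (l(P, Y) = 6/(-4 + P/(-11 - 12)) = 6/(-4 + P/(-23)) = 6/(-4 - P/23))
l(85, Z(1)) + E(208) = -138/(92 + 85) + 6/208 = -138/177 + 6*(1/208) = -138*1/177 + 3/104 = -46/59 + 3/104 = -4607/6136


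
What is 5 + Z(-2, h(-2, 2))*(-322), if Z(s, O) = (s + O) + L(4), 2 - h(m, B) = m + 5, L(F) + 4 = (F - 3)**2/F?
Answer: 4357/2 ≈ 2178.5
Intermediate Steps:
L(F) = -4 + (-3 + F)**2/F (L(F) = -4 + (F - 3)**2/F = -4 + (-3 + F)**2/F)
h(m, B) = -3 - m (h(m, B) = 2 - (m + 5) = 2 - (5 + m) = 2 + (-5 - m) = -3 - m)
Z(s, O) = -15/4 + O + s (Z(s, O) = (s + O) + (-4 + (-3 + 4)**2/4) = (O + s) + (-4 + (1/4)*1**2) = (O + s) + (-4 + (1/4)*1) = (O + s) + (-4 + 1/4) = (O + s) - 15/4 = -15/4 + O + s)
5 + Z(-2, h(-2, 2))*(-322) = 5 + (-15/4 + (-3 - 1*(-2)) - 2)*(-322) = 5 + (-15/4 + (-3 + 2) - 2)*(-322) = 5 + (-15/4 - 1 - 2)*(-322) = 5 - 27/4*(-322) = 5 + 4347/2 = 4357/2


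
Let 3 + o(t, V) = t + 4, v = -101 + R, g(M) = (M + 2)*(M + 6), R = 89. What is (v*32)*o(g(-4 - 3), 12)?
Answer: -2304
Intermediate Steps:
g(M) = (2 + M)*(6 + M)
v = -12 (v = -101 + 89 = -12)
o(t, V) = 1 + t (o(t, V) = -3 + (t + 4) = -3 + (4 + t) = 1 + t)
(v*32)*o(g(-4 - 3), 12) = (-12*32)*(1 + (12 + (-4 - 3)² + 8*(-4 - 3))) = -384*(1 + (12 + (-7)² + 8*(-7))) = -384*(1 + (12 + 49 - 56)) = -384*(1 + 5) = -384*6 = -2304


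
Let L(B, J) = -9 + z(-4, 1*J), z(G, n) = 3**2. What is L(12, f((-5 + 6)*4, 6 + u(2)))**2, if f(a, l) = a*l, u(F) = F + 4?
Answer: 0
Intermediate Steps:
u(F) = 4 + F
z(G, n) = 9
L(B, J) = 0 (L(B, J) = -9 + 9 = 0)
L(12, f((-5 + 6)*4, 6 + u(2)))**2 = 0**2 = 0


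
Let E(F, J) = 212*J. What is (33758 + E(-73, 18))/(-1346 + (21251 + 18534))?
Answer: 37574/38439 ≈ 0.97750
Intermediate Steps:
(33758 + E(-73, 18))/(-1346 + (21251 + 18534)) = (33758 + 212*18)/(-1346 + (21251 + 18534)) = (33758 + 3816)/(-1346 + 39785) = 37574/38439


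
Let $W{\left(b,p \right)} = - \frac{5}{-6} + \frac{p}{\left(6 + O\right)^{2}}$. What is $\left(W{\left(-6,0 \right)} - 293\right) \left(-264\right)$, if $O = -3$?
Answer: $77132$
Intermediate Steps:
$W{\left(b,p \right)} = \frac{5}{6} + \frac{p}{9}$ ($W{\left(b,p \right)} = - \frac{5}{-6} + \frac{p}{\left(6 - 3\right)^{2}} = \left(-5\right) \left(- \frac{1}{6}\right) + \frac{p}{3^{2}} = \frac{5}{6} + \frac{p}{9}$)
$\left(W{\left(-6,0 \right)} - 293\right) \left(-264\right) = \left(\left(\frac{5}{6} + \frac{1}{9} \cdot 0\right) - 293\right) \left(-264\right) = \left(\left(\frac{5}{6} + 0\right) - 293\right) \left(-264\right) = \left(\frac{5}{6} - 293\right) \left(-264\right) = \left(- \frac{1753}{6}\right) \left(-264\right) = 77132$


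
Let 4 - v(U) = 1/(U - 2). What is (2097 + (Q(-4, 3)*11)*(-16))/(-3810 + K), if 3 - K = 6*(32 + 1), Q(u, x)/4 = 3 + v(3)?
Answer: 709/1335 ≈ 0.53109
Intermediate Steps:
v(U) = 4 - 1/(-2 + U) (v(U) = 4 - 1/(U - 2) = 4 - 1/(-2 + U))
Q(u, x) = 24 (Q(u, x) = 4*(3 + (-9 + 4*3)/(-2 + 3)) = 4*(3 + (-9 + 12)/1) = 4*(3 + 1*3) = 4*(3 + 3) = 4*6 = 24)
K = -195 (K = 3 - 6*(32 + 1) = 3 - 6*33 = 3 - 1*198 = 3 - 198 = -195)
(2097 + (Q(-4, 3)*11)*(-16))/(-3810 + K) = (2097 + (24*11)*(-16))/(-3810 - 195) = (2097 + 264*(-16))/(-4005) = (2097 - 4224)*(-1/4005) = -2127*(-1/4005) = 709/1335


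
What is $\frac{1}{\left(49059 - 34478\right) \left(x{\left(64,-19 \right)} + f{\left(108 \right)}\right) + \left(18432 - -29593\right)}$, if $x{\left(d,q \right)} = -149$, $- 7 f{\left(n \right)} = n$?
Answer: $- \frac{1}{2349508} \approx -4.2562 \cdot 10^{-7}$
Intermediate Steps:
$f{\left(n \right)} = - \frac{n}{7}$
$\frac{1}{\left(49059 - 34478\right) \left(x{\left(64,-19 \right)} + f{\left(108 \right)}\right) + \left(18432 - -29593\right)} = \frac{1}{\left(49059 - 34478\right) \left(-149 - \frac{108}{7}\right) + \left(18432 - -29593\right)} = \frac{1}{14581 \left(-149 - \frac{108}{7}\right) + \left(18432 + 29593\right)} = \frac{1}{14581 \left(- \frac{1151}{7}\right) + 48025} = \frac{1}{-2397533 + 48025} = \frac{1}{-2349508} = - \frac{1}{2349508}$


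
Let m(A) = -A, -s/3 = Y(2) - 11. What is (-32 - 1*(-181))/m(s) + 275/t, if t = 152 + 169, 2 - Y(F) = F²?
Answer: -12368/4173 ≈ -2.9638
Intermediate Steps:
Y(F) = 2 - F²
s = 39 (s = -3*((2 - 1*2²) - 11) = -3*((2 - 1*4) - 11) = -3*((2 - 4) - 11) = -3*(-2 - 11) = -3*(-13) = 39)
t = 321
(-32 - 1*(-181))/m(s) + 275/t = (-32 - 1*(-181))/((-1*39)) + 275/321 = (-32 + 181)/(-39) + 275*(1/321) = 149*(-1/39) + 275/321 = -149/39 + 275/321 = -12368/4173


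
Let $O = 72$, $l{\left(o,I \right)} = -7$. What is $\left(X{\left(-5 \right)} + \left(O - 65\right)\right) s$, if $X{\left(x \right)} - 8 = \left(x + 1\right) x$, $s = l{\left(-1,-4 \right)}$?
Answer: $-245$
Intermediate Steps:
$s = -7$
$X{\left(x \right)} = 8 + x \left(1 + x\right)$ ($X{\left(x \right)} = 8 + \left(x + 1\right) x = 8 + \left(1 + x\right) x = 8 + x \left(1 + x\right)$)
$\left(X{\left(-5 \right)} + \left(O - 65\right)\right) s = \left(\left(8 - 5 + \left(-5\right)^{2}\right) + \left(72 - 65\right)\right) \left(-7\right) = \left(\left(8 - 5 + 25\right) + 7\right) \left(-7\right) = \left(28 + 7\right) \left(-7\right) = 35 \left(-7\right) = -245$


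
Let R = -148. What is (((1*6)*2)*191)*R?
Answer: -339216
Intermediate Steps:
(((1*6)*2)*191)*R = (((1*6)*2)*191)*(-148) = ((6*2)*191)*(-148) = (12*191)*(-148) = 2292*(-148) = -339216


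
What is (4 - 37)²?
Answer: 1089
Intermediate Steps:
(4 - 37)² = (-33)² = 1089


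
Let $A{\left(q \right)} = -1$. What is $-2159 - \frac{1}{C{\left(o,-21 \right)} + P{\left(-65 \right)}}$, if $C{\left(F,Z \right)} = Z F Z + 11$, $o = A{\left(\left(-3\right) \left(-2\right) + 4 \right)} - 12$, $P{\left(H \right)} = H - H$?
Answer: $- \frac{12353797}{5722} \approx -2159.0$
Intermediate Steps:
$P{\left(H \right)} = 0$
$o = -13$ ($o = -1 - 12 = -13$)
$C{\left(F,Z \right)} = 11 + F Z^{2}$ ($C{\left(F,Z \right)} = F Z Z + 11 = F Z^{2} + 11 = 11 + F Z^{2}$)
$-2159 - \frac{1}{C{\left(o,-21 \right)} + P{\left(-65 \right)}} = -2159 - \frac{1}{\left(11 - 13 \left(-21\right)^{2}\right) + 0} = -2159 - \frac{1}{\left(11 - 5733\right) + 0} = -2159 - \frac{1}{-5722 + 0} = -2159 - \frac{1}{-5722} = -2159 - - \frac{1}{5722} = -2159 + \frac{1}{5722} = - \frac{12353797}{5722}$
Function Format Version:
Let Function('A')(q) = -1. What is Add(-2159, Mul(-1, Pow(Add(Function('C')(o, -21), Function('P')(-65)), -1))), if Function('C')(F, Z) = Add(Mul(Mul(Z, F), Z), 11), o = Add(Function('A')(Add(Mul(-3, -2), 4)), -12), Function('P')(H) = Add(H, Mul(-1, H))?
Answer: Rational(-12353797, 5722) ≈ -2159.0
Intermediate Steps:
Function('P')(H) = 0
o = -13 (o = Add(-1, -12) = -13)
Function('C')(F, Z) = Add(11, Mul(F, Pow(Z, 2))) (Function('C')(F, Z) = Add(Mul(Mul(F, Z), Z), 11) = Add(Mul(F, Pow(Z, 2)), 11) = Add(11, Mul(F, Pow(Z, 2))))
Add(-2159, Mul(-1, Pow(Add(Function('C')(o, -21), Function('P')(-65)), -1))) = Add(-2159, Mul(-1, Pow(Add(Add(11, Mul(-13, Pow(-21, 2))), 0), -1))) = Add(-2159, Mul(-1, Pow(Add(Add(11, Mul(-13, 441)), 0), -1))) = Add(-2159, Mul(-1, Pow(Add(Add(11, -5733), 0), -1))) = Add(-2159, Mul(-1, Pow(Add(-5722, 0), -1))) = Add(-2159, Mul(-1, Pow(-5722, -1))) = Add(-2159, Mul(-1, Rational(-1, 5722))) = Add(-2159, Rational(1, 5722)) = Rational(-12353797, 5722)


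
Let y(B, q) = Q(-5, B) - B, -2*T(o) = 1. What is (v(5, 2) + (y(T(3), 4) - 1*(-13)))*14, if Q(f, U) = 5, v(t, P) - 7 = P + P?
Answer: 413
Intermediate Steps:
T(o) = -½ (T(o) = -½*1 = -½)
v(t, P) = 7 + 2*P (v(t, P) = 7 + (P + P) = 7 + 2*P)
y(B, q) = 5 - B
(v(5, 2) + (y(T(3), 4) - 1*(-13)))*14 = ((7 + 2*2) + ((5 - 1*(-½)) - 1*(-13)))*14 = ((7 + 4) + ((5 + ½) + 13))*14 = (11 + (11/2 + 13))*14 = (11 + 37/2)*14 = (59/2)*14 = 413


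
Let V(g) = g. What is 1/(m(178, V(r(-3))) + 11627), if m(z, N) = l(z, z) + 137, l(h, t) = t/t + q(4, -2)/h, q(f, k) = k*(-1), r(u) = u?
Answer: 89/1047086 ≈ 8.4998e-5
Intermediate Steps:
q(f, k) = -k
l(h, t) = 1 + 2/h (l(h, t) = t/t + (-1*(-2))/h = 1 + 2/h)
m(z, N) = 137 + (2 + z)/z (m(z, N) = (2 + z)/z + 137 = 137 + (2 + z)/z)
1/(m(178, V(r(-3))) + 11627) = 1/((138 + 2/178) + 11627) = 1/((138 + 2*(1/178)) + 11627) = 1/((138 + 1/89) + 11627) = 1/(12283/89 + 11627) = 1/(1047086/89) = 89/1047086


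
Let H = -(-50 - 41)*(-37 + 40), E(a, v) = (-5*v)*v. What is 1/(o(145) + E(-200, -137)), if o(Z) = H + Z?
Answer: -1/93427 ≈ -1.0704e-5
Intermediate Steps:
E(a, v) = -5*v**2
H = 273 (H = -(-91)*3 = -1*(-273) = 273)
o(Z) = 273 + Z
1/(o(145) + E(-200, -137)) = 1/((273 + 145) - 5*(-137)**2) = 1/(418 - 5*18769) = 1/(418 - 93845) = 1/(-93427) = -1/93427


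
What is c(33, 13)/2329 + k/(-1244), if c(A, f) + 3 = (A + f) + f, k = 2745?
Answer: -6323441/2897276 ≈ -2.1825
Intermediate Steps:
c(A, f) = -3 + A + 2*f (c(A, f) = -3 + ((A + f) + f) = -3 + (A + 2*f) = -3 + A + 2*f)
c(33, 13)/2329 + k/(-1244) = (-3 + 33 + 2*13)/2329 + 2745/(-1244) = (-3 + 33 + 26)*(1/2329) + 2745*(-1/1244) = 56*(1/2329) - 2745/1244 = 56/2329 - 2745/1244 = -6323441/2897276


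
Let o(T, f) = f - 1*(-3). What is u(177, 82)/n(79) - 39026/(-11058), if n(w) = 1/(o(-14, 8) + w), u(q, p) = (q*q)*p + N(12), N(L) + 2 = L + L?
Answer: 67282111027/291 ≈ 2.3121e+8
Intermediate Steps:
N(L) = -2 + 2*L (N(L) = -2 + (L + L) = -2 + 2*L)
o(T, f) = 3 + f (o(T, f) = f + 3 = 3 + f)
u(q, p) = 22 + p*q² (u(q, p) = (q*q)*p + (-2 + 2*12) = q²*p + (-2 + 24) = p*q² + 22 = 22 + p*q²)
n(w) = 1/(11 + w) (n(w) = 1/((3 + 8) + w) = 1/(11 + w))
u(177, 82)/n(79) - 39026/(-11058) = (22 + 82*177²)/(1/(11 + 79)) - 39026/(-11058) = (22 + 82*31329)/(1/90) - 39026*(-1/11058) = (22 + 2568978)/(1/90) + 1027/291 = 2569000*90 + 1027/291 = 231210000 + 1027/291 = 67282111027/291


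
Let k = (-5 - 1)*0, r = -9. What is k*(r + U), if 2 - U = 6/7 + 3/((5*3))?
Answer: 0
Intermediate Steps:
k = 0 (k = -6*0 = 0)
U = 33/35 (U = 2 - (6/7 + 3/((5*3))) = 2 - (6*(1/7) + 3/15) = 2 - (6/7 + 3*(1/15)) = 2 - (6/7 + 1/5) = 2 - 1*37/35 = 2 - 37/35 = 33/35 ≈ 0.94286)
k*(r + U) = 0*(-9 + 33/35) = 0*(-282/35) = 0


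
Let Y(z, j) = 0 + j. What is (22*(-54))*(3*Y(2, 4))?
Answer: -14256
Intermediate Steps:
Y(z, j) = j
(22*(-54))*(3*Y(2, 4)) = (22*(-54))*(3*4) = -1188*12 = -14256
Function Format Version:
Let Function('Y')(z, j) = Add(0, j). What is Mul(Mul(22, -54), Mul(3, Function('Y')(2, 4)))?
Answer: -14256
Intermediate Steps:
Function('Y')(z, j) = j
Mul(Mul(22, -54), Mul(3, Function('Y')(2, 4))) = Mul(Mul(22, -54), Mul(3, 4)) = Mul(-1188, 12) = -14256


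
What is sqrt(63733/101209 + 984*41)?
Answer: 7*sqrt(8433889787989)/101209 ≈ 200.86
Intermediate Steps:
sqrt(63733/101209 + 984*41) = sqrt(63733*(1/101209) + 40344) = sqrt(63733/101209 + 40344) = sqrt(4083239629/101209) = 7*sqrt(8433889787989)/101209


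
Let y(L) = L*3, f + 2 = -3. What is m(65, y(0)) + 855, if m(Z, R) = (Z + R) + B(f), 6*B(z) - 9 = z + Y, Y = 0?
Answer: 2762/3 ≈ 920.67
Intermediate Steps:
f = -5 (f = -2 - 3 = -5)
y(L) = 3*L
B(z) = 3/2 + z/6 (B(z) = 3/2 + (z + 0)/6 = 3/2 + z/6)
m(Z, R) = ⅔ + R + Z (m(Z, R) = (Z + R) + (3/2 + (⅙)*(-5)) = (R + Z) + (3/2 - ⅚) = (R + Z) + ⅔ = ⅔ + R + Z)
m(65, y(0)) + 855 = (⅔ + 3*0 + 65) + 855 = (⅔ + 0 + 65) + 855 = 197/3 + 855 = 2762/3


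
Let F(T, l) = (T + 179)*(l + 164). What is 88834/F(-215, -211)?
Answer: 44417/846 ≈ 52.502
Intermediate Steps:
F(T, l) = (164 + l)*(179 + T) (F(T, l) = (179 + T)*(164 + l) = (164 + l)*(179 + T))
88834/F(-215, -211) = 88834/(29356 + 164*(-215) + 179*(-211) - 215*(-211)) = 88834/(29356 - 35260 - 37769 + 45365) = 88834/1692 = 88834*(1/1692) = 44417/846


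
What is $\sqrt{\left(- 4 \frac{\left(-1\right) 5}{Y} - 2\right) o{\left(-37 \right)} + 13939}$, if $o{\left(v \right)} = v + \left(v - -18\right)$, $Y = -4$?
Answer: $\sqrt{14331} \approx 119.71$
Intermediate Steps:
$o{\left(v \right)} = 18 + 2 v$ ($o{\left(v \right)} = v + \left(v + 18\right) = v + \left(18 + v\right) = 18 + 2 v$)
$\sqrt{\left(- 4 \frac{\left(-1\right) 5}{Y} - 2\right) o{\left(-37 \right)} + 13939} = \sqrt{\left(- 4 \frac{\left(-1\right) 5}{-4} - 2\right) \left(18 + 2 \left(-37\right)\right) + 13939} = \sqrt{\left(- 4 \left(\left(-5\right) \left(- \frac{1}{4}\right)\right) - 2\right) \left(18 - 74\right) + 13939} = \sqrt{\left(\left(-4\right) \frac{5}{4} - 2\right) \left(-56\right) + 13939} = \sqrt{\left(-5 - 2\right) \left(-56\right) + 13939} = \sqrt{\left(-7\right) \left(-56\right) + 13939} = \sqrt{392 + 13939} = \sqrt{14331}$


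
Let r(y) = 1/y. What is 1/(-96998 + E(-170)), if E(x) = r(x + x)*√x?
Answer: -65958640/6397856162721 + 2*I*√170/6397856162721 ≈ -1.0309e-5 + 4.0759e-12*I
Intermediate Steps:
E(x) = 1/(2*√x) (E(x) = √x/(x + x) = √x/((2*x)) = (1/(2*x))*√x = 1/(2*√x))
1/(-96998 + E(-170)) = 1/(-96998 + 1/(2*√(-170))) = 1/(-96998 + (-I*√170/170)/2) = 1/(-96998 - I*√170/340)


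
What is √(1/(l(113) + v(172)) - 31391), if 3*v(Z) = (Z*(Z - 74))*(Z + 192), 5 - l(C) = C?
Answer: I*√295400416661706455/3067630 ≈ 177.18*I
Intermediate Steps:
l(C) = 5 - C
v(Z) = Z*(-74 + Z)*(192 + Z)/3 (v(Z) = ((Z*(Z - 74))*(Z + 192))/3 = ((Z*(-74 + Z))*(192 + Z))/3 = (Z*(-74 + Z)*(192 + Z))/3 = Z*(-74 + Z)*(192 + Z)/3)
√(1/(l(113) + v(172)) - 31391) = √(1/((5 - 1*113) + (⅓)*172*(-14208 + 172² + 118*172)) - 31391) = √(1/((5 - 113) + (⅓)*172*(-14208 + 29584 + 20296)) - 31391) = √(1/(-108 + (⅓)*172*35672) - 31391) = √(1/(-108 + 6135584/3) - 31391) = √(1/(6135260/3) - 31391) = √(3/6135260 - 31391) = √(-192591946657/6135260) = I*√295400416661706455/3067630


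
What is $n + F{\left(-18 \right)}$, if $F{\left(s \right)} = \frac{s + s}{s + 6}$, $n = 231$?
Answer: $234$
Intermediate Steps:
$F{\left(s \right)} = \frac{2 s}{6 + s}$
$n + F{\left(-18 \right)} = 231 + 2 \left(-18\right) \frac{1}{6 - 18} = 231 + 2 \left(-18\right) \frac{1}{-12} = 231 + 2 \left(-18\right) \left(- \frac{1}{12}\right) = 231 + 3 = 234$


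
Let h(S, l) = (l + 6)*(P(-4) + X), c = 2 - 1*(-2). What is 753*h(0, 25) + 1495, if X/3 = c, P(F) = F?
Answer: 188239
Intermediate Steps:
c = 4 (c = 2 + 2 = 4)
X = 12 (X = 3*4 = 12)
h(S, l) = 48 + 8*l (h(S, l) = (l + 6)*(-4 + 12) = (6 + l)*8 = 48 + 8*l)
753*h(0, 25) + 1495 = 753*(48 + 8*25) + 1495 = 753*(48 + 200) + 1495 = 753*248 + 1495 = 186744 + 1495 = 188239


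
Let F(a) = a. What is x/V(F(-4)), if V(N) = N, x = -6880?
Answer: 1720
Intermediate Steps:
x/V(F(-4)) = -6880/(-4) = -6880*(-¼) = 1720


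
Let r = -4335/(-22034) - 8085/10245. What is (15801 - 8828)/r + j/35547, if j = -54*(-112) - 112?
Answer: -3730186161755626/316920024987 ≈ -11770.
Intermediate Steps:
j = 5936 (j = 6048 - 112 = 5936)
r = -8915521/15049222 (r = -4335*(-1/22034) - 8085*1/10245 = 4335/22034 - 539/683 = -8915521/15049222 ≈ -0.59242)
(15801 - 8828)/r + j/35547 = (15801 - 8828)/(-8915521/15049222) + 5936/35547 = 6973*(-15049222/8915521) + 5936*(1/35547) = -104938225006/8915521 + 5936/35547 = -3730186161755626/316920024987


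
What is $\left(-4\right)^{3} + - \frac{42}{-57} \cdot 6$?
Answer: $- \frac{1132}{19} \approx -59.579$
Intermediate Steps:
$\left(-4\right)^{3} + - \frac{42}{-57} \cdot 6 = -64 + \left(-42\right) \left(- \frac{1}{57}\right) 6 = -64 + \frac{14}{19} \cdot 6 = -64 + \frac{84}{19} = - \frac{1132}{19}$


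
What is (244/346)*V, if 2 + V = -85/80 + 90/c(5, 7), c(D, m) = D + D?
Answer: 5795/1384 ≈ 4.1871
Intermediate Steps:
c(D, m) = 2*D
V = 95/16 (V = -2 + (-85/80 + 90/((2*5))) = -2 + (-85*1/80 + 90/10) = -2 + (-17/16 + 90*(1/10)) = -2 + (-17/16 + 9) = -2 + 127/16 = 95/16 ≈ 5.9375)
(244/346)*V = (244/346)*(95/16) = (244*(1/346))*(95/16) = (122/173)*(95/16) = 5795/1384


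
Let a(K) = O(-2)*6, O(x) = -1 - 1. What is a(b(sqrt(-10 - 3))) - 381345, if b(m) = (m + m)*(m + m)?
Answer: -381357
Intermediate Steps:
O(x) = -2
b(m) = 4*m**2 (b(m) = (2*m)*(2*m) = 4*m**2)
a(K) = -12 (a(K) = -2*6 = -12)
a(b(sqrt(-10 - 3))) - 381345 = -12 - 381345 = -381357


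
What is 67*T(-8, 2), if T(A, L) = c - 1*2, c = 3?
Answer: 67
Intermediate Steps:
T(A, L) = 1 (T(A, L) = 3 - 1*2 = 3 - 2 = 1)
67*T(-8, 2) = 67*1 = 67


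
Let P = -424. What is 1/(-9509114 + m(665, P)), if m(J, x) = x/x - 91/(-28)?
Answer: -4/38036439 ≈ -1.0516e-7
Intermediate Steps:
m(J, x) = 17/4 (m(J, x) = 1 - 91*(-1/28) = 1 + 13/4 = 17/4)
1/(-9509114 + m(665, P)) = 1/(-9509114 + 17/4) = 1/(-38036439/4) = -4/38036439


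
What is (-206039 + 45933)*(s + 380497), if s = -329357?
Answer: -8187820840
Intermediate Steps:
(-206039 + 45933)*(s + 380497) = (-206039 + 45933)*(-329357 + 380497) = -160106*51140 = -8187820840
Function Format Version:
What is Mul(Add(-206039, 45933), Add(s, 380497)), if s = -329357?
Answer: -8187820840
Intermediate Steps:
Mul(Add(-206039, 45933), Add(s, 380497)) = Mul(Add(-206039, 45933), Add(-329357, 380497)) = Mul(-160106, 51140) = -8187820840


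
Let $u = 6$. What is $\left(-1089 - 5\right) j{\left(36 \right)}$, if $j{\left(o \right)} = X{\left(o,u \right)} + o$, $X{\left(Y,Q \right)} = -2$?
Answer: $-37196$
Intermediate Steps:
$j{\left(o \right)} = -2 + o$
$\left(-1089 - 5\right) j{\left(36 \right)} = \left(-1089 - 5\right) \left(-2 + 36\right) = \left(-1094\right) 34 = -37196$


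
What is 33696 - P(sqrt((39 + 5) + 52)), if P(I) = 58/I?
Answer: 33696 - 29*sqrt(6)/12 ≈ 33690.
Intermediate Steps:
33696 - P(sqrt((39 + 5) + 52)) = 33696 - 58/(sqrt((39 + 5) + 52)) = 33696 - 58/(sqrt(44 + 52)) = 33696 - 58/(sqrt(96)) = 33696 - 58/(4*sqrt(6)) = 33696 - 58*sqrt(6)/24 = 33696 - 29*sqrt(6)/12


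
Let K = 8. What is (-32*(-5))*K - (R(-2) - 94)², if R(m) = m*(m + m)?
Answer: -6116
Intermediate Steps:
R(m) = 2*m² (R(m) = m*(2*m) = 2*m²)
(-32*(-5))*K - (R(-2) - 94)² = -32*(-5)*8 - (2*(-2)² - 94)² = 160*8 - (2*4 - 94)² = 1280 - (8 - 94)² = 1280 - 1*(-86)² = 1280 - 1*7396 = 1280 - 7396 = -6116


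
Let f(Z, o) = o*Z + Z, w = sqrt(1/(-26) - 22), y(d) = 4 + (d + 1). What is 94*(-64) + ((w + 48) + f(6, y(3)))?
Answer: -5914 + I*sqrt(14898)/26 ≈ -5914.0 + 4.6945*I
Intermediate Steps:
y(d) = 5 + d (y(d) = 4 + (1 + d) = 5 + d)
w = I*sqrt(14898)/26 (w = sqrt(-1/26 - 22) = sqrt(-573/26) = I*sqrt(14898)/26 ≈ 4.6945*I)
f(Z, o) = Z + Z*o (f(Z, o) = Z*o + Z = Z + Z*o)
94*(-64) + ((w + 48) + f(6, y(3))) = 94*(-64) + ((I*sqrt(14898)/26 + 48) + 6*(1 + (5 + 3))) = -6016 + ((48 + I*sqrt(14898)/26) + 6*(1 + 8)) = -6016 + ((48 + I*sqrt(14898)/26) + 6*9) = -6016 + ((48 + I*sqrt(14898)/26) + 54) = -6016 + (102 + I*sqrt(14898)/26) = -5914 + I*sqrt(14898)/26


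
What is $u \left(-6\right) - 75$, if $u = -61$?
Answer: $291$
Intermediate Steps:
$u \left(-6\right) - 75 = \left(-61\right) \left(-6\right) - 75 = 366 - 75 = 291$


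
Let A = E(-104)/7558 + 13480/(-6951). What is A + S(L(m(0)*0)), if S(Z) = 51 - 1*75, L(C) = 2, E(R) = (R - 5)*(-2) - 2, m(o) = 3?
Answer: -680618108/26267829 ≈ -25.911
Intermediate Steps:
E(R) = 8 - 2*R (E(R) = (-5 + R)*(-2) - 2 = (10 - 2*R) - 2 = 8 - 2*R)
S(Z) = -24 (S(Z) = 51 - 75 = -24)
A = -50190212/26267829 (A = (8 - 2*(-104))/7558 + 13480/(-6951) = (8 + 208)*(1/7558) + 13480*(-1/6951) = 216*(1/7558) - 13480/6951 = 108/3779 - 13480/6951 = -50190212/26267829 ≈ -1.9107)
A + S(L(m(0)*0)) = -50190212/26267829 - 24 = -680618108/26267829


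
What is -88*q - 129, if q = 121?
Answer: -10777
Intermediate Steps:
-88*q - 129 = -88*121 - 129 = -10648 - 129 = -10777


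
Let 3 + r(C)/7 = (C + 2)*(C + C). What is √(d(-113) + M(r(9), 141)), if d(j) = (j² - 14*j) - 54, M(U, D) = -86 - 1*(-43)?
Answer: √14254 ≈ 119.39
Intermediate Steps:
r(C) = -21 + 14*C*(2 + C) (r(C) = -21 + 7*((C + 2)*(C + C)) = -21 + 7*((2 + C)*(2*C)) = -21 + 7*(2*C*(2 + C)) = -21 + 14*C*(2 + C))
M(U, D) = -43 (M(U, D) = -86 + 43 = -43)
d(j) = -54 + j² - 14*j
√(d(-113) + M(r(9), 141)) = √((-54 + (-113)² - 14*(-113)) - 43) = √((-54 + 12769 + 1582) - 43) = √(14297 - 43) = √14254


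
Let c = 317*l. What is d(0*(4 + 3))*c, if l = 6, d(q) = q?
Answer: 0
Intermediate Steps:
c = 1902 (c = 317*6 = 1902)
d(0*(4 + 3))*c = (0*(4 + 3))*1902 = (0*7)*1902 = 0*1902 = 0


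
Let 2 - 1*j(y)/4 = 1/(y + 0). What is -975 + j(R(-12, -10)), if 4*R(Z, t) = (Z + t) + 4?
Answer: -8695/9 ≈ -966.11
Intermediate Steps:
R(Z, t) = 1 + Z/4 + t/4 (R(Z, t) = ((Z + t) + 4)/4 = (4 + Z + t)/4 = 1 + Z/4 + t/4)
j(y) = 8 - 4/y (j(y) = 8 - 4/(y + 0) = 8 - 4/y)
-975 + j(R(-12, -10)) = -975 + (8 - 4/(1 + (¼)*(-12) + (¼)*(-10))) = -975 + (8 - 4/(1 - 3 - 5/2)) = -975 + (8 - 4/(-9/2)) = -975 + (8 - 4*(-2/9)) = -975 + (8 + 8/9) = -975 + 80/9 = -8695/9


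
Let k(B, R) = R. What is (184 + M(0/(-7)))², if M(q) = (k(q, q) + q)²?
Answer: 33856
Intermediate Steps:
M(q) = 4*q² (M(q) = (q + q)² = (2*q)² = 4*q²)
(184 + M(0/(-7)))² = (184 + 4*(0/(-7))²)² = (184 + 4*(0*(-⅐))²)² = (184 + 4*0²)² = (184 + 4*0)² = (184 + 0)² = 184² = 33856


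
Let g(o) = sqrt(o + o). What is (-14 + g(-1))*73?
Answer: -1022 + 73*I*sqrt(2) ≈ -1022.0 + 103.24*I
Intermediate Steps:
g(o) = sqrt(2)*sqrt(o) (g(o) = sqrt(2*o) = sqrt(2)*sqrt(o))
(-14 + g(-1))*73 = (-14 + sqrt(2)*sqrt(-1))*73 = (-14 + sqrt(2)*I)*73 = (-14 + I*sqrt(2))*73 = -1022 + 73*I*sqrt(2)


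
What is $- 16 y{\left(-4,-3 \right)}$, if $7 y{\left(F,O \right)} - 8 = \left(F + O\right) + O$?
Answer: $\frac{32}{7} \approx 4.5714$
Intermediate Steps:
$y{\left(F,O \right)} = \frac{8}{7} + \frac{F}{7} + \frac{2 O}{7}$ ($y{\left(F,O \right)} = \frac{8}{7} + \frac{\left(F + O\right) + O}{7} = \frac{8}{7} + \frac{F + 2 O}{7} = \frac{8}{7} + \left(\frac{F}{7} + \frac{2 O}{7}\right) = \frac{8}{7} + \frac{F}{7} + \frac{2 O}{7}$)
$- 16 y{\left(-4,-3 \right)} = - 16 \left(\frac{8}{7} + \frac{1}{7} \left(-4\right) + \frac{2}{7} \left(-3\right)\right) = - 16 \left(\frac{8}{7} - \frac{4}{7} - \frac{6}{7}\right) = \left(-16\right) \left(- \frac{2}{7}\right) = \frac{32}{7}$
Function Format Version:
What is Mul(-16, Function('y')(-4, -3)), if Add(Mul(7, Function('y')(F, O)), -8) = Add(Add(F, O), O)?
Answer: Rational(32, 7) ≈ 4.5714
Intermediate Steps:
Function('y')(F, O) = Add(Rational(8, 7), Mul(Rational(1, 7), F), Mul(Rational(2, 7), O)) (Function('y')(F, O) = Add(Rational(8, 7), Mul(Rational(1, 7), Add(Add(F, O), O))) = Add(Rational(8, 7), Mul(Rational(1, 7), Add(F, Mul(2, O)))) = Add(Rational(8, 7), Add(Mul(Rational(1, 7), F), Mul(Rational(2, 7), O))) = Add(Rational(8, 7), Mul(Rational(1, 7), F), Mul(Rational(2, 7), O)))
Mul(-16, Function('y')(-4, -3)) = Mul(-16, Add(Rational(8, 7), Mul(Rational(1, 7), -4), Mul(Rational(2, 7), -3))) = Mul(-16, Add(Rational(8, 7), Rational(-4, 7), Rational(-6, 7))) = Mul(-16, Rational(-2, 7)) = Rational(32, 7)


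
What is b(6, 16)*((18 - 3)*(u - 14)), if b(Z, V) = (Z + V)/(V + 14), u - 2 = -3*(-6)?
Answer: 66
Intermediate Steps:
u = 20 (u = 2 - 3*(-6) = 2 + 18 = 20)
b(Z, V) = (V + Z)/(14 + V)
b(6, 16)*((18 - 3)*(u - 14)) = ((16 + 6)/(14 + 16))*((18 - 3)*(20 - 14)) = (22/30)*(15*6) = ((1/30)*22)*90 = (11/15)*90 = 66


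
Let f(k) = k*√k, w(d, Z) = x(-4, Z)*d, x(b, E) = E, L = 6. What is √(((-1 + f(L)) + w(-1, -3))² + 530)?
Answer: √(750 + 24*√6) ≈ 28.439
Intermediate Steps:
w(d, Z) = Z*d
f(k) = k^(3/2)
√(((-1 + f(L)) + w(-1, -3))² + 530) = √(((-1 + 6^(3/2)) - 3*(-1))² + 530) = √(((-1 + 6*√6) + 3)² + 530) = √((2 + 6*√6)² + 530) = √(530 + (2 + 6*√6)²)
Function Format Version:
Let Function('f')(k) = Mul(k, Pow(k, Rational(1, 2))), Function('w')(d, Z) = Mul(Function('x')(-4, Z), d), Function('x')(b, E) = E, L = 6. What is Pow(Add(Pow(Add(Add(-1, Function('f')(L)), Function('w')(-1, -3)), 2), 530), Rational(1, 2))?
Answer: Pow(Add(750, Mul(24, Pow(6, Rational(1, 2)))), Rational(1, 2)) ≈ 28.439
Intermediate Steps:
Function('w')(d, Z) = Mul(Z, d)
Function('f')(k) = Pow(k, Rational(3, 2))
Pow(Add(Pow(Add(Add(-1, Function('f')(L)), Function('w')(-1, -3)), 2), 530), Rational(1, 2)) = Pow(Add(Pow(Add(Add(-1, Pow(6, Rational(3, 2))), Mul(-3, -1)), 2), 530), Rational(1, 2)) = Pow(Add(Pow(Add(Add(-1, Mul(6, Pow(6, Rational(1, 2)))), 3), 2), 530), Rational(1, 2)) = Pow(Add(Pow(Add(2, Mul(6, Pow(6, Rational(1, 2)))), 2), 530), Rational(1, 2)) = Pow(Add(530, Pow(Add(2, Mul(6, Pow(6, Rational(1, 2)))), 2)), Rational(1, 2))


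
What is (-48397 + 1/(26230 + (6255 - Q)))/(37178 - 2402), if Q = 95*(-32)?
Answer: -214912928/154427175 ≈ -1.3917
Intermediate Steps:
Q = -3040
(-48397 + 1/(26230 + (6255 - Q)))/(37178 - 2402) = (-48397 + 1/(26230 + (6255 - 1*(-3040))))/(37178 - 2402) = (-48397 + 1/(26230 + (6255 + 3040)))/34776 = (-48397 + 1/(26230 + 9295))*(1/34776) = (-48397 + 1/35525)*(1/34776) = -1719303424/35525*1/34776 = -214912928/154427175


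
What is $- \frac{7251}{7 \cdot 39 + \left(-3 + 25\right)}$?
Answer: $- \frac{7251}{295} \approx -24.58$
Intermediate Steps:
$- \frac{7251}{7 \cdot 39 + \left(-3 + 25\right)} = - \frac{7251}{273 + 22} = - \frac{7251}{295}$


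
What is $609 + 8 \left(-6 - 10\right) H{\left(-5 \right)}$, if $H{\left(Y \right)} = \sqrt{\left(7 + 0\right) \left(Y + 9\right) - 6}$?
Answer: $609 - 128 \sqrt{22} \approx 8.6268$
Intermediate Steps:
$H{\left(Y \right)} = \sqrt{57 + 7 Y}$ ($H{\left(Y \right)} = \sqrt{7 \left(9 + Y\right) - 6} = \sqrt{\left(63 + 7 Y\right) - 6} = \sqrt{57 + 7 Y}$)
$609 + 8 \left(-6 - 10\right) H{\left(-5 \right)} = 609 + 8 \left(-6 - 10\right) \sqrt{57 + 7 \left(-5\right)} = 609 + 8 \left(-16\right) \sqrt{57 - 35} = 609 - 128 \sqrt{22}$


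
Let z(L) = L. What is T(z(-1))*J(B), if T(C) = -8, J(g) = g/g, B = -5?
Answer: -8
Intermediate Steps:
J(g) = 1
T(z(-1))*J(B) = -8*1 = -8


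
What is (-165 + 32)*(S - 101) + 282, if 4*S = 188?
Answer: 7464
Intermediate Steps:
S = 47 (S = (¼)*188 = 47)
(-165 + 32)*(S - 101) + 282 = (-165 + 32)*(47 - 101) + 282 = -133*(-54) + 282 = 7182 + 282 = 7464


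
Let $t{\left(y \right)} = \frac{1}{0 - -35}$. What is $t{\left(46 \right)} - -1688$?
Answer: $\frac{59081}{35} \approx 1688.0$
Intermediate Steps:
$t{\left(y \right)} = \frac{1}{35}$ ($t{\left(y \right)} = \frac{1}{0 + 35} = \frac{1}{35}$)
$t{\left(46 \right)} - -1688 = \frac{1}{35} - -1688 = \frac{1}{35} + 1688 = \frac{59081}{35}$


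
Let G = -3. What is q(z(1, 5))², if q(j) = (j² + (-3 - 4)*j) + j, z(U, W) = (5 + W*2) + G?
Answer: 5184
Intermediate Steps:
z(U, W) = 2 + 2*W (z(U, W) = (5 + W*2) - 3 = (5 + 2*W) - 3 = 2 + 2*W)
q(j) = j² - 6*j (q(j) = (j² - 7*j) + j = j² - 6*j)
q(z(1, 5))² = ((2 + 2*5)*(-6 + (2 + 2*5)))² = ((2 + 10)*(-6 + (2 + 10)))² = (12*(-6 + 12))² = (12*6)² = 72² = 5184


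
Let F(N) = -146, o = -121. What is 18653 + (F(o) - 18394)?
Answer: 113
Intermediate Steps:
18653 + (F(o) - 18394) = 18653 + (-146 - 18394) = 18653 - 18540 = 113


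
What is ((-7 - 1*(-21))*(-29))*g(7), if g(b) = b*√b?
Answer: -2842*√7 ≈ -7519.2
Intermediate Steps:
g(b) = b^(3/2)
((-7 - 1*(-21))*(-29))*g(7) = ((-7 - 1*(-21))*(-29))*7^(3/2) = ((-7 + 21)*(-29))*(7*√7) = (14*(-29))*(7*√7) = -2842*√7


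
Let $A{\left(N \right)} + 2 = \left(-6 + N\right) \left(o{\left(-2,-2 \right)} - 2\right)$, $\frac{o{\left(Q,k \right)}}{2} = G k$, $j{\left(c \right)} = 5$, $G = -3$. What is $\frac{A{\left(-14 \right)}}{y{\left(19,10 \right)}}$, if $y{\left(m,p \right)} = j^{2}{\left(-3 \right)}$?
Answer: $- \frac{202}{25} \approx -8.08$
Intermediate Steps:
$o{\left(Q,k \right)} = - 6 k$ ($o{\left(Q,k \right)} = 2 \left(- 3 k\right) = - 6 k$)
$y{\left(m,p \right)} = 25$ ($y{\left(m,p \right)} = 5^{2} = 25$)
$A{\left(N \right)} = -62 + 10 N$ ($A{\left(N \right)} = -2 + \left(-6 + N\right) \left(\left(-6\right) \left(-2\right) - 2\right) = -2 + \left(-6 + N\right) \left(12 - 2\right) = -2 + \left(-6 + N\right) 10 = -2 + \left(-60 + 10 N\right) = -62 + 10 N$)
$\frac{A{\left(-14 \right)}}{y{\left(19,10 \right)}} = \frac{-62 + 10 \left(-14\right)}{25} = \left(-62 - 140\right) \frac{1}{25} = \left(-202\right) \frac{1}{25} = - \frac{202}{25}$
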